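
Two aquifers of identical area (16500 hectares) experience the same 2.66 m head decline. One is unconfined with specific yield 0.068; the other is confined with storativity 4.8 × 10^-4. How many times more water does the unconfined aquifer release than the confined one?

A = 16500 hectares = 1.65 × 10^8 m²
Unconfined: ΔV_u = Sy × A × Δh = 0.068 × 1.65 × 10^8 × 2.66 = 2.985 × 10^7 m³
Confined: ΔV_c = S × A × Δh = 4.8 × 10^-4 × 1.65 × 10^8 × 2.66 = 2.107 × 10^5 m³
Ratio = ΔV_u / ΔV_c = Sy / S = 0.068 / 4.8 × 10^-4 = 141.7

ΔV_u / ΔV_c ≈ 142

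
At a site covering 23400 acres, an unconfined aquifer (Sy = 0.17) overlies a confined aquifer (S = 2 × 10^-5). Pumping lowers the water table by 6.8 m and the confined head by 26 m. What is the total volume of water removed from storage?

ΔV ≈ 1.1 × 10^8 m³

A = 23400 acres = 9.47 × 10^7 m²
Unconfined: ΔV_u = Sy × A × Δh_u = 0.17 × 9.47 × 10^7 × 6.8 = 1.095 × 10^8 m³
Confined: ΔV_c = S × A × Δh_c = 2 × 10^-5 × 9.47 × 10^7 × 26 = 49240 m³
Total ΔV = 1.095 × 10^8 + 49240 = 1.095 × 10^8 m³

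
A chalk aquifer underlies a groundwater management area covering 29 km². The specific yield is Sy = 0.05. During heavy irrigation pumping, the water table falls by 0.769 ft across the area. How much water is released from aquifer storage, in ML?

A = 29 km² = 2.9 × 10^7 m²
Δh = 0.769 ft = 0.2344 m
ΔV = Sy × A × Δh = 0.05 × 2.9 × 10^7 m² × 0.2344 m = 3.399 × 10^5 m³
ΔV = 3.399 × 10^5 m³ = 339.9 ML

ΔV ≈ 340 ML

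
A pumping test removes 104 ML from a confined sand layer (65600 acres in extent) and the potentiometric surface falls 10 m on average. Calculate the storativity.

A = 65600 acres = 2.655 × 10^8 m²
ΔV = 104 ML = 1.04 × 10^5 m³
S = ΔV / (A × Δh) = 1.04 × 10^5 m³ / (2.655 × 10^8 m² × 10 m) = 3.918 × 10^-5

S ≈ 3.9 × 10^-5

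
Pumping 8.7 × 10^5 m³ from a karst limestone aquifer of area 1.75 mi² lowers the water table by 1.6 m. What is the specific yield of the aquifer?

A = 1.75 mi² = 4.532 × 10^6 m²
Sy = ΔV / (A × Δh) = 8.7 × 10^5 m³ / (4.532 × 10^6 m² × 1.6 m) = 0.12

Sy ≈ 0.12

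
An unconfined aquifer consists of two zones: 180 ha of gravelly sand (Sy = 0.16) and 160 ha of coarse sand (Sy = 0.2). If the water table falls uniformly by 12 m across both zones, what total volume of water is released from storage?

ΔV ≈ 7.3 × 10^6 m³

A₁ = 180 ha = 1.8 × 10^6 m²; A₂ = 160 ha = 1.6 × 10^6 m²
ΔV₁ = 0.16 × 1.8 × 10^6 × 12 = 3.456 × 10^6 m³
ΔV₂ = 0.2 × 1.6 × 10^6 × 12 = 3.84 × 10^6 m³
ΔV = ΔV₁ + ΔV₂ = 7.296 × 10^6 m³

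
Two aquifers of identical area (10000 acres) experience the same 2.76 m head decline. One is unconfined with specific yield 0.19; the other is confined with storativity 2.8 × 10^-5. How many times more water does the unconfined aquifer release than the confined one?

ΔV_u / ΔV_c ≈ 6790

A = 10000 acres = 4.047 × 10^7 m²
Unconfined: ΔV_u = Sy × A × Δh = 0.19 × 4.047 × 10^7 × 2.76 = 2.122 × 10^7 m³
Confined: ΔV_c = S × A × Δh = 2.8 × 10^-5 × 4.047 × 10^7 × 2.76 = 3127 m³
Ratio = ΔV_u / ΔV_c = Sy / S = 0.19 / 2.8 × 10^-5 = 6786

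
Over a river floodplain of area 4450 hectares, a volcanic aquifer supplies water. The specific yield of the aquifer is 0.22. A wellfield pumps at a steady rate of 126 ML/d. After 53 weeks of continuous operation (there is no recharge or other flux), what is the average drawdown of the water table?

Δh ≈ 4.77 m

A = 4450 hectares = 4.45 × 10^7 m²
Q = 126 ML/d = 1.26 × 10^5 m³/d
t = 53 weeks = 371 d
ΔV = Q × t = 1.26 × 10^5 m³/d × 371 d = 4.675 × 10^7 m³
Δh = ΔV / (Sy × A) = 4.675 × 10^7 / (0.22 × 4.45 × 10^7) = 4.775 m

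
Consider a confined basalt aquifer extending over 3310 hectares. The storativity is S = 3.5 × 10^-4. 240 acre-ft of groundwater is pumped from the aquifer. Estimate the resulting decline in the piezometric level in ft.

A = 3310 hectares = 3.31 × 10^7 m²
ΔV = 240 acre-ft = 2.96 × 10^5 m³
Δh = ΔV / (S × A) = 2.96 × 10^5 m³ / (3.5 × 10^-4 × 3.31 × 10^7 m²) = 25.55 m
Δh = 25.55 m = 83.84 ft

Δh ≈ 83.8 ft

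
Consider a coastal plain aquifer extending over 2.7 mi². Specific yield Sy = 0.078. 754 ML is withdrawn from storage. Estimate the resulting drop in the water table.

A = 2.7 mi² = 6.993 × 10^6 m²
ΔV = 754 ML = 7.54 × 10^5 m³
Δh = ΔV / (Sy × A) = 7.54 × 10^5 m³ / (0.078 × 6.993 × 10^6 m²) = 1.382 m

Δh ≈ 1.38 m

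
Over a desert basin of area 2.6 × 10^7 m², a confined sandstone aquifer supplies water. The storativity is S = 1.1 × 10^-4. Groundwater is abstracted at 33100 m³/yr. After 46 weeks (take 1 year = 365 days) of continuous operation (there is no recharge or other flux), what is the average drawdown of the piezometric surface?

Δh ≈ 10.2 m

Q = 33100 m³/yr = 90.68 m³/d
t = 46 weeks = 322 d
ΔV = Q × t = 90.68 m³/d × 322 d = 29200 m³
Δh = ΔV / (S × A) = 29200 / (1.1 × 10^-4 × 2.6 × 10^7) = 10.21 m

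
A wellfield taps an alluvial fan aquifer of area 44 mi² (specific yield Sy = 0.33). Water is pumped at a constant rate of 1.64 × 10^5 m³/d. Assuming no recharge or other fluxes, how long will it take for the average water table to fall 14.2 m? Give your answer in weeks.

A = 44 mi² = 1.14 × 10^8 m²
ΔV = Sy × A × Δh = 0.33 × 1.14 × 10^8 × 14.2 = 5.34 × 10^8 m³
t = ΔV / Q = 5.34 × 10^8 m³ / 1.64 × 10^5 m³/d = 3256 d
t = 3256 d ≈ 465.2 weeks

t ≈ 465 weeks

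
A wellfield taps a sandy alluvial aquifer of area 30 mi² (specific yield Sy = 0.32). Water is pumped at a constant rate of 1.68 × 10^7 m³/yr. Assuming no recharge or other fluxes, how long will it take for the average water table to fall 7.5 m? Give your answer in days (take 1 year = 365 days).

t ≈ 4050 days

A = 30 mi² = 7.77 × 10^7 m²
ΔV = Sy × A × Δh = 0.32 × 7.77 × 10^7 × 7.5 = 1.865 × 10^8 m³
Q = 1.68 × 10^7 m³/yr = 46030 m³/d
t = ΔV / Q = 1.865 × 10^8 m³ / 46030 m³/d = 4051 d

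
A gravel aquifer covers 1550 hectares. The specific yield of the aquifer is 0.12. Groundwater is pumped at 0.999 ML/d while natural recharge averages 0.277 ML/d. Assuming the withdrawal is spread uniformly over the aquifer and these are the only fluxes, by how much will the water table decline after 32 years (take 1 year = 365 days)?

A = 1550 hectares = 1.55 × 10^7 m²
Net abstraction = 0.999 − 0.277 = 0.722 ML/d
Q_net = 0.722 ML/d = 722 m³/d
t = 32 years = 11680 d
ΔV = Q × t = 722 m³/d × 11680 d = 8.433 × 10^6 m³
Δh = ΔV / (Sy × A) = 8.433 × 10^6 / (0.12 × 1.55 × 10^7) = 4.534 m

Δh ≈ 4.53 m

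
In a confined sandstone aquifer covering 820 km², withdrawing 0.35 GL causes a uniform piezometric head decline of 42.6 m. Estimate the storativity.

A = 820 km² = 8.2 × 10^8 m²
ΔV = 0.35 GL = 3.5 × 10^5 m³
S = ΔV / (A × Δh) = 3.5 × 10^5 m³ / (8.2 × 10^8 m² × 42.6 m) = 1.002 × 10^-5

S ≈ 1 × 10^-5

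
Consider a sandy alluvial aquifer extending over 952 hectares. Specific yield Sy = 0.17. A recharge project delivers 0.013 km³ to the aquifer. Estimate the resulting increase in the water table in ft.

Δh ≈ 26.4 ft

A = 952 hectares = 9.52 × 10^6 m²
ΔV = 0.013 km³ = 1.3 × 10^7 m³
Δh = ΔV / (Sy × A) = 1.3 × 10^7 m³ / (0.17 × 9.52 × 10^6 m²) = 8.033 m
Δh = 8.033 m = 26.35 ft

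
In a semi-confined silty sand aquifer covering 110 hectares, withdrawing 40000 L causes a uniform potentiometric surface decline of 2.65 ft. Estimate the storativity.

A = 110 hectares = 1.1 × 10^6 m²
Δh = 2.65 ft = 0.8077 m
ΔV = 40000 L = 40 m³
S = ΔV / (A × Δh) = 40 m³ / (1.1 × 10^6 m² × 0.8077 m) = 4.502 × 10^-5

S ≈ 4.5 × 10^-5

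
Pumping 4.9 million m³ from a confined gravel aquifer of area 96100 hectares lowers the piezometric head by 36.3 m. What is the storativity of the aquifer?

S ≈ 1.4 × 10^-4

A = 96100 hectares = 9.61 × 10^8 m²
ΔV = 4.9 million m³ = 4.9 × 10^6 m³
S = ΔV / (A × Δh) = 4.9 × 10^6 m³ / (9.61 × 10^8 m² × 36.3 m) = 1.405 × 10^-4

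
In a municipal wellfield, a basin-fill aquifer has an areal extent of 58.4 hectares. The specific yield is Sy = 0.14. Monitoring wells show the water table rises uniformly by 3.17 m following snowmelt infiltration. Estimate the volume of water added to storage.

A = 58.4 hectares = 5.84 × 10^5 m²
ΔV = Sy × A × Δh = 0.14 × 5.84 × 10^5 m² × 3.17 m = 2.592 × 10^5 m³

ΔV ≈ 2.59 × 10^5 m³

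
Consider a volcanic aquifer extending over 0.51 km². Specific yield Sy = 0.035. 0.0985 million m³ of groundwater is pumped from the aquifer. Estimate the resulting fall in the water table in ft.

A = 0.51 km² = 5.1 × 10^5 m²
ΔV = 0.0985 million m³ = 98500 m³
Δh = ΔV / (Sy × A) = 98500 m³ / (0.035 × 5.1 × 10^5 m²) = 5.518 m
Δh = 5.518 m = 18.1 ft

Δh ≈ 18.1 ft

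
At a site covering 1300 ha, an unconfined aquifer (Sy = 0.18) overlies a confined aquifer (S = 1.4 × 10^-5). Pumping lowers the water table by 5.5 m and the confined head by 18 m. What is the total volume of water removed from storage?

ΔV ≈ 1.29 × 10^7 m³

A = 1300 ha = 1.3 × 10^7 m²
Unconfined: ΔV_u = Sy × A × Δh_u = 0.18 × 1.3 × 10^7 × 5.5 = 1.287 × 10^7 m³
Confined: ΔV_c = S × A × Δh_c = 1.4 × 10^-5 × 1.3 × 10^7 × 18 = 3276 m³
Total ΔV = 1.287 × 10^7 + 3276 = 1.287 × 10^7 m³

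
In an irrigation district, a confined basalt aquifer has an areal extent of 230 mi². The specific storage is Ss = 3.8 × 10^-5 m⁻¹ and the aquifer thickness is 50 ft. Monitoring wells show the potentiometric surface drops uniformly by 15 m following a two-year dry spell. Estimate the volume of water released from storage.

b = 50 ft = 15.24 m
S = Ss × b = 3.8 × 10^-5 m⁻¹ × 15.24 m = 5.791 × 10^-4
A = 230 mi² = 5.957 × 10^8 m²
ΔV = S × A × Δh = 5.791 × 10^-4 × 5.957 × 10^8 m² × 15 m = 5.175 × 10^6 m³

ΔV ≈ 5.17 × 10^6 m³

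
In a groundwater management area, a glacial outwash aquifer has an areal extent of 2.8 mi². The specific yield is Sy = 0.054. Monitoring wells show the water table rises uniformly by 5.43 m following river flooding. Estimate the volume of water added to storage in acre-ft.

A = 2.8 mi² = 7.252 × 10^6 m²
ΔV = Sy × A × Δh = 0.054 × 7.252 × 10^6 m² × 5.43 m = 2.126 × 10^6 m³
ΔV = 2.126 × 10^6 m³ = 1724 acre-ft

ΔV ≈ 1720 acre-ft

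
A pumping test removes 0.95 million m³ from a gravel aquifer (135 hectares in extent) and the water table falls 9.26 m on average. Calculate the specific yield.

A = 135 hectares = 1.35 × 10^6 m²
ΔV = 0.95 million m³ = 9.5 × 10^5 m³
Sy = ΔV / (A × Δh) = 9.5 × 10^5 m³ / (1.35 × 10^6 m² × 9.26 m) = 0.07599

Sy ≈ 0.076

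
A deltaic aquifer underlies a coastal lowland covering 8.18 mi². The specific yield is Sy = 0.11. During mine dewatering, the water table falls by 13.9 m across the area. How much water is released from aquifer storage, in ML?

ΔV ≈ 32400 ML

A = 8.18 mi² = 2.119 × 10^7 m²
ΔV = Sy × A × Δh = 0.11 × 2.119 × 10^7 m² × 13.9 m = 3.239 × 10^7 m³
ΔV = 3.239 × 10^7 m³ = 32390 ML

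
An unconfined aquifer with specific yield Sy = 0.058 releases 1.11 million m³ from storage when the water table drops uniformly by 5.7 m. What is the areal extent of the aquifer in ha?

ΔV = 1.11 million m³ = 1.11 × 10^6 m³
A = ΔV / (Sy × Δh) = 1.11 × 10^6 / (0.058 × 5.7) = 3.358 × 10^6 m²
A = 3.358 × 10^6 m² = 335.8 ha

A ≈ 336 ha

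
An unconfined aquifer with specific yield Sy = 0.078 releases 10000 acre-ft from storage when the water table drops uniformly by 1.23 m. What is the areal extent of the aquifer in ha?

ΔV = 10000 acre-ft = 1.233 × 10^7 m³
A = ΔV / (Sy × Δh) = 1.233 × 10^7 / (0.078 × 1.23) = 1.286 × 10^8 m²
A = 1.286 × 10^8 m² = 12860 ha

A ≈ 12900 ha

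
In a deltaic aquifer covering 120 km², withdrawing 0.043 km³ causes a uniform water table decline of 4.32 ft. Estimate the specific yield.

A = 120 km² = 1.2 × 10^8 m²
Δh = 4.32 ft = 1.317 m
ΔV = 0.043 km³ = 4.3 × 10^7 m³
Sy = ΔV / (A × Δh) = 4.3 × 10^7 m³ / (1.2 × 10^8 m² × 1.317 m) = 0.2721

Sy ≈ 0.27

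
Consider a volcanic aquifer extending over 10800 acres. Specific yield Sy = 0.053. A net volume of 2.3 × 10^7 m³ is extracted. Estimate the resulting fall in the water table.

Δh ≈ 9.93 m

A = 10800 acres = 4.371 × 10^7 m²
Δh = ΔV / (Sy × A) = 2.3 × 10^7 m³ / (0.053 × 4.371 × 10^7 m²) = 9.929 m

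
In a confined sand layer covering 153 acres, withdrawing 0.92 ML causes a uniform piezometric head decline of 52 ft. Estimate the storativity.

A = 153 acres = 6.192 × 10^5 m²
Δh = 52 ft = 15.85 m
ΔV = 0.92 ML = 920 m³
S = ΔV / (A × Δh) = 920 m³ / (6.192 × 10^5 m² × 15.85 m) = 9.375 × 10^-5

S ≈ 9.4 × 10^-5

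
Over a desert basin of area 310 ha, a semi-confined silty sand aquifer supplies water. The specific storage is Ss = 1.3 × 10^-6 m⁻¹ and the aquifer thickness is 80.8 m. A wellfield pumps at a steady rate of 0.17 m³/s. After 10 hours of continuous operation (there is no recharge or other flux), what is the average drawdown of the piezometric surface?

Δh ≈ 18.8 m

S = Ss × b = 1.3 × 10^-6 m⁻¹ × 80.8 m = 1.05 × 10^-4
A = 310 ha = 3.1 × 10^6 m²
Q = 0.17 m³/s = 14690 m³/d
t = 10 hours = 0.4167 d
ΔV = Q × t = 14690 m³/d × 0.4167 d = 6120 m³
Δh = ΔV / (S × A) = 6120 / (1.05 × 10^-4 × 3.1 × 10^6) = 18.79 m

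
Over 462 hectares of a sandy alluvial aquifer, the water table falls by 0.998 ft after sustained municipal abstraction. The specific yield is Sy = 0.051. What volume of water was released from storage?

ΔV ≈ 71700 m³

A = 462 hectares = 4.62 × 10^6 m²
Δh = 0.998 ft = 0.3042 m
ΔV = Sy × A × Δh = 0.051 × 4.62 × 10^6 m² × 0.3042 m = 71670 m³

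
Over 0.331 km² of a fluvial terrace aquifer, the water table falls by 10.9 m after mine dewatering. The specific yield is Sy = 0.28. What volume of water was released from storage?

ΔV ≈ 1.01 × 10^6 m³

A = 0.331 km² = 3.31 × 10^5 m²
ΔV = Sy × A × Δh = 0.28 × 3.31 × 10^5 m² × 10.9 m = 1.01 × 10^6 m³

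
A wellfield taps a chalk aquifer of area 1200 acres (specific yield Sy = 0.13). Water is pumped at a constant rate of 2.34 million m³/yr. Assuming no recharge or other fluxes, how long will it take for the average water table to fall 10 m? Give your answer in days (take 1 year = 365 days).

A = 1200 acres = 4.856 × 10^6 m²
ΔV = Sy × A × Δh = 0.13 × 4.856 × 10^6 × 10 = 6.313 × 10^6 m³
Q = 2.34 million m³/yr = 6411 m³/d
t = ΔV / Q = 6.313 × 10^6 m³ / 6411 m³/d = 984.7 d

t ≈ 985 days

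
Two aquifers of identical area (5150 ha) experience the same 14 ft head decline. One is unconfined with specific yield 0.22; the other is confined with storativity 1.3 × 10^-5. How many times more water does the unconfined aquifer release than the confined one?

ΔV_u / ΔV_c ≈ 16900

A = 5150 ha = 5.15 × 10^7 m²
Δh = 14 ft = 4.267 m
Unconfined: ΔV_u = Sy × A × Δh = 0.22 × 5.15 × 10^7 × 4.267 = 4.835 × 10^7 m³
Confined: ΔV_c = S × A × Δh = 1.3 × 10^-5 × 5.15 × 10^7 × 4.267 = 2857 m³
Ratio = ΔV_u / ΔV_c = Sy / S = 0.22 / 1.3 × 10^-5 = 16920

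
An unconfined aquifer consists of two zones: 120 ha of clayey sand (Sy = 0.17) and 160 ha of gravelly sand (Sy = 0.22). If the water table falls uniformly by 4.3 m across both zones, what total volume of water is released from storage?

ΔV ≈ 2.39 × 10^6 m³

A₁ = 120 ha = 1.2 × 10^6 m²; A₂ = 160 ha = 1.6 × 10^6 m²
ΔV₁ = 0.17 × 1.2 × 10^6 × 4.3 = 8.772 × 10^5 m³
ΔV₂ = 0.22 × 1.6 × 10^6 × 4.3 = 1.514 × 10^6 m³
ΔV = ΔV₁ + ΔV₂ = 2.391 × 10^6 m³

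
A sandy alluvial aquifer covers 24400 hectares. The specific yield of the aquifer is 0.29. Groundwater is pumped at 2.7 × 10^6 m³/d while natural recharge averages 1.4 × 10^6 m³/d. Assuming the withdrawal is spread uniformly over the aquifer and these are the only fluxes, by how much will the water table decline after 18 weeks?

A = 24400 hectares = 2.44 × 10^8 m²
Net abstraction = 2.7 × 10^6 − 1.4 × 10^6 = 1.3 × 10^6 m³/d
t = 18 weeks = 126 d
ΔV = Q × t = 1.3 × 10^6 m³/d × 126 d = 1.638 × 10^8 m³
Δh = ΔV / (Sy × A) = 1.638 × 10^8 / (0.29 × 2.44 × 10^8) = 2.315 m

Δh ≈ 2.31 m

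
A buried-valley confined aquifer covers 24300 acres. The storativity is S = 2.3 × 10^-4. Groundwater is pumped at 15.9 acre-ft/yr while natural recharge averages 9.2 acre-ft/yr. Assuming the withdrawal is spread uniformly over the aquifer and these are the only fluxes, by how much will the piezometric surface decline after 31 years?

A = 24300 acres = 9.834 × 10^7 m²
Net abstraction = 15.9 − 9.2 = 6.7 acre-ft/yr
Q_net = 6.7 acre-ft/yr = 22.64 m³/d
t = 31 years = 11320 d
ΔV = Q × t = 22.64 m³/d × 11320 d = 2.562 × 10^5 m³
Δh = ΔV / (S × A) = 2.562 × 10^5 / (2.3 × 10^-4 × 9.834 × 10^7) = 11.33 m

Δh ≈ 11.3 m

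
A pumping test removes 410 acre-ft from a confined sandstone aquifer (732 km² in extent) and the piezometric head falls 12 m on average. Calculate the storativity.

A = 732 km² = 7.32 × 10^8 m²
ΔV = 410 acre-ft = 5.057 × 10^5 m³
S = ΔV / (A × Δh) = 5.057 × 10^5 m³ / (7.32 × 10^8 m² × 12 m) = 5.757 × 10^-5

S ≈ 5.8 × 10^-5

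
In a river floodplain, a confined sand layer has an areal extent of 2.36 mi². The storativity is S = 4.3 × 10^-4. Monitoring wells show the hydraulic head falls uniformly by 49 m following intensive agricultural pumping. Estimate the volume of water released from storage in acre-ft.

ΔV ≈ 104 acre-ft

A = 2.36 mi² = 6.112 × 10^6 m²
ΔV = S × A × Δh = 4.3 × 10^-4 × 6.112 × 10^6 m² × 49 m = 1.288 × 10^5 m³
ΔV = 1.288 × 10^5 m³ = 104.4 acre-ft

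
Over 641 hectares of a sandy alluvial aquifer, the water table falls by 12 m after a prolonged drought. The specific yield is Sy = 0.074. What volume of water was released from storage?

A = 641 hectares = 6.41 × 10^6 m²
ΔV = Sy × A × Δh = 0.074 × 6.41 × 10^6 m² × 12 m = 5.692 × 10^6 m³

ΔV ≈ 5.69 × 10^6 m³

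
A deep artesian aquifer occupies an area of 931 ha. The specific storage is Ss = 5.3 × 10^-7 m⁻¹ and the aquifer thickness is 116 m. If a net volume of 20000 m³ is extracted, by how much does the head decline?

S = Ss × b = 5.3 × 10^-7 m⁻¹ × 116 m = 6.148 × 10^-5
A = 931 ha = 9.31 × 10^6 m²
Δh = ΔV / (S × A) = 20000 m³ / (6.148 × 10^-5 × 9.31 × 10^6 m²) = 34.94 m

Δh ≈ 34.9 m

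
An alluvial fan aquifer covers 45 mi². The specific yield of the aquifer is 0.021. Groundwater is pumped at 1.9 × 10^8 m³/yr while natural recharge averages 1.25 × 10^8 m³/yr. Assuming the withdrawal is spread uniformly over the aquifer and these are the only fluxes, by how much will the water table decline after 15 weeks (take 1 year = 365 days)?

A = 45 mi² = 1.165 × 10^8 m²
Net abstraction = 1.9 × 10^8 − 1.25 × 10^8 = 6.5 × 10^7 m³/yr
Q_net = 6.5 × 10^7 m³/yr = 1.781 × 10^5 m³/d
t = 15 weeks = 105 d
ΔV = Q × t = 1.781 × 10^5 m³/d × 105 d = 1.87 × 10^7 m³
Δh = ΔV / (Sy × A) = 1.87 × 10^7 / (0.021 × 1.165 × 10^8) = 7.64 m

Δh ≈ 7.64 m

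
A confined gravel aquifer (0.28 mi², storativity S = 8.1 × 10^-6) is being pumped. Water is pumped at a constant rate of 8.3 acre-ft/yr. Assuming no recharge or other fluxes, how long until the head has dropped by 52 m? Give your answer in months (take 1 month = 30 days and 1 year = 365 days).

t ≈ 0.363 months

A = 0.28 mi² = 7.252 × 10^5 m²
ΔV = S × A × Δh = 8.1 × 10^-6 × 7.252 × 10^5 × 52 = 305.5 m³
Q = 8.3 acre-ft/yr = 28.05 m³/d
t = ΔV / Q = 305.5 m³ / 28.05 m³/d = 10.89 d
t = 10.89 d ≈ 0.363 months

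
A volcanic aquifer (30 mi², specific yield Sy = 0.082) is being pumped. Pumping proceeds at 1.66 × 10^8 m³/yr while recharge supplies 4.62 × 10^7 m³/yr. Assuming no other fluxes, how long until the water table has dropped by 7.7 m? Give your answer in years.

A = 30 mi² = 7.77 × 10^7 m²
ΔV = Sy × A × Δh = 0.082 × 7.77 × 10^7 × 7.7 = 4.906 × 10^7 m³
Net withdrawal = 1.66 × 10^8 − 4.62 × 10^7 = 1.198 × 10^8 m³/yr = 3.282 × 10^5 m³/d
t = ΔV / Q = 4.906 × 10^7 m³ / 3.282 × 10^5 m³/d = 149.5 d
t = 149.5 d ≈ 0.4095 years

t ≈ 0.41 years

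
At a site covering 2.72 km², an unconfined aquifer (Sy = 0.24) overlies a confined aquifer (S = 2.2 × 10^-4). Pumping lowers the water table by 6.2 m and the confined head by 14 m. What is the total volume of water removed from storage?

ΔV ≈ 4.06 × 10^6 m³

A = 2.72 km² = 2.72 × 10^6 m²
Unconfined: ΔV_u = Sy × A × Δh_u = 0.24 × 2.72 × 10^6 × 6.2 = 4.047 × 10^6 m³
Confined: ΔV_c = S × A × Δh_c = 2.2 × 10^-4 × 2.72 × 10^6 × 14 = 8378 m³
Total ΔV = 4.047 × 10^6 + 8378 = 4.056 × 10^6 m³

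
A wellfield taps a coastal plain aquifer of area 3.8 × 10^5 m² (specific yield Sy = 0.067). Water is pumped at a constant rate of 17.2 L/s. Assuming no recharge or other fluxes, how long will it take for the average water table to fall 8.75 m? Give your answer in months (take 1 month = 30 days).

ΔV = Sy × A × Δh = 0.067 × 3.8 × 10^5 × 8.75 = 2.228 × 10^5 m³
Q = 17.2 L/s = 1486 m³/d
t = ΔV / Q = 2.228 × 10^5 m³ / 1486 m³/d = 149.9 d
t = 149.9 d ≈ 4.997 months

t ≈ 5 months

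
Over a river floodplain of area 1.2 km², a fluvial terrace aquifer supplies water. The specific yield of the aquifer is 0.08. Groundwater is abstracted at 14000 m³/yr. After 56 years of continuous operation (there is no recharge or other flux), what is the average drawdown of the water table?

A = 1.2 km² = 1.2 × 10^6 m²
Q = 14000 m³/yr = 38.36 m³/d
t = 56 years = 20440 d
ΔV = Q × t = 38.36 m³/d × 20440 d = 7.84 × 10^5 m³
Δh = ΔV / (Sy × A) = 7.84 × 10^5 / (0.08 × 1.2 × 10^6) = 8.167 m

Δh ≈ 8.17 m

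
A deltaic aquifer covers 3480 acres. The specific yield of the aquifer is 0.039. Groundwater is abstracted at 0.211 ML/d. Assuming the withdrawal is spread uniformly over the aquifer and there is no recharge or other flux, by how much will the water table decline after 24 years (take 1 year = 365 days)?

Δh ≈ 3.37 m

A = 3480 acres = 1.408 × 10^7 m²
Q = 0.211 ML/d = 211 m³/d
t = 24 years = 8760 d
ΔV = Q × t = 211 m³/d × 8760 d = 1.848 × 10^6 m³
Δh = ΔV / (Sy × A) = 1.848 × 10^6 / (0.039 × 1.408 × 10^7) = 3.365 m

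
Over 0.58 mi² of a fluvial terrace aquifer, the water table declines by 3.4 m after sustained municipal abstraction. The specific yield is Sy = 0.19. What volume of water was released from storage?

A = 0.58 mi² = 1.502 × 10^6 m²
ΔV = Sy × A × Δh = 0.19 × 1.502 × 10^6 m² × 3.4 m = 9.704 × 10^5 m³

ΔV ≈ 9.7 × 10^5 m³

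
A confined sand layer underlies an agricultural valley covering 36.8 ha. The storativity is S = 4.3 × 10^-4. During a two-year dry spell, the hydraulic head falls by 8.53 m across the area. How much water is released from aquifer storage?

A = 36.8 ha = 3.68 × 10^5 m²
ΔV = S × A × Δh = 4.3 × 10^-4 × 3.68 × 10^5 m² × 8.53 m = 1350 m³

ΔV ≈ 1350 m³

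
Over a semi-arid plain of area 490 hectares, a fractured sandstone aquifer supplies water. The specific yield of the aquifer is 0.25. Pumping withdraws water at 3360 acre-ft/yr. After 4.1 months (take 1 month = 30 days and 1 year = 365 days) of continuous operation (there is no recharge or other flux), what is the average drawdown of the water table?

Δh ≈ 1.14 m

A = 490 hectares = 4.9 × 10^6 m²
Q = 3360 acre-ft/yr = 11350 m³/d
t = 4.1 months = 123 d
ΔV = Q × t = 11350 m³/d × 123 d = 1.397 × 10^6 m³
Δh = ΔV / (Sy × A) = 1.397 × 10^6 / (0.25 × 4.9 × 10^6) = 1.14 m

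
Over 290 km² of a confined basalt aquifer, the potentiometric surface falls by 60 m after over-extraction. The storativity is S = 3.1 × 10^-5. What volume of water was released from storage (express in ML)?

ΔV ≈ 539 ML

A = 290 km² = 2.9 × 10^8 m²
ΔV = S × A × Δh = 3.1 × 10^-5 × 2.9 × 10^8 m² × 60 m = 5.394 × 10^5 m³
ΔV = 5.394 × 10^5 m³ = 539.4 ML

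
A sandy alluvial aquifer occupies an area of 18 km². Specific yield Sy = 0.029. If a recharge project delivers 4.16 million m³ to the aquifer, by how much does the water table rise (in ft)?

Δh ≈ 26.1 ft

A = 18 km² = 1.8 × 10^7 m²
ΔV = 4.16 million m³ = 4.16 × 10^6 m³
Δh = ΔV / (Sy × A) = 4.16 × 10^6 m³ / (0.029 × 1.8 × 10^7 m²) = 7.969 m
Δh = 7.969 m = 26.15 ft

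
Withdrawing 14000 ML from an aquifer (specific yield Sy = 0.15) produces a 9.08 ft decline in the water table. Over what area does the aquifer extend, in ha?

A ≈ 3370 ha

Δh = 9.08 ft = 2.768 m
ΔV = 14000 ML = 1.4 × 10^7 m³
A = ΔV / (Sy × Δh) = 1.4 × 10^7 / (0.15 × 2.768) = 3.372 × 10^7 m²
A = 3.372 × 10^7 m² = 3372 ha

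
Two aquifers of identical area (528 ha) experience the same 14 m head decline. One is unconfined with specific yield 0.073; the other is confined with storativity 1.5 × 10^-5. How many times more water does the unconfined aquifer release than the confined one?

A = 528 ha = 5.28 × 10^6 m²
Unconfined: ΔV_u = Sy × A × Δh = 0.073 × 5.28 × 10^6 × 14 = 5.396 × 10^6 m³
Confined: ΔV_c = S × A × Δh = 1.5 × 10^-5 × 5.28 × 10^6 × 14 = 1109 m³
Ratio = ΔV_u / ΔV_c = Sy / S = 0.073 / 1.5 × 10^-5 = 4867

ΔV_u / ΔV_c ≈ 4870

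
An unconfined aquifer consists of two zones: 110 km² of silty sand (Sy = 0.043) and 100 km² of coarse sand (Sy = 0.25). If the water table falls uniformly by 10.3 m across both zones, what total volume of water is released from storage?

ΔV ≈ 3.06 × 10^8 m³

A₁ = 110 km² = 1.1 × 10^8 m²; A₂ = 100 km² = 1 × 10^8 m²
ΔV₁ = 0.043 × 1.1 × 10^8 × 10.3 = 4.872 × 10^7 m³
ΔV₂ = 0.25 × 1 × 10^8 × 10.3 = 2.575 × 10^8 m³
ΔV = ΔV₁ + ΔV₂ = 3.062 × 10^8 m³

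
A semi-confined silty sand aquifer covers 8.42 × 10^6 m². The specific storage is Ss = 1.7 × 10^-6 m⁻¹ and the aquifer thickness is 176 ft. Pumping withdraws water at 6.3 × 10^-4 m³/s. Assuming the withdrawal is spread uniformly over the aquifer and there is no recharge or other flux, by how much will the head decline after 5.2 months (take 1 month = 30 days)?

b = 176 ft = 53.64 m
S = Ss × b = 1.7 × 10^-6 m⁻¹ × 53.64 m = 9.12 × 10^-5
Q = 6.3 × 10^-4 m³/s = 54.43 m³/d
t = 5.2 months = 156 d
ΔV = Q × t = 54.43 m³/d × 156 d = 8491 m³
Δh = ΔV / (S × A) = 8491 / (9.12 × 10^-5 × 8.42 × 10^6) = 11.06 m

Δh ≈ 11.1 m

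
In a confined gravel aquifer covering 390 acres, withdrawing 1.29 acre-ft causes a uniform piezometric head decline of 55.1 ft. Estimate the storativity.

A = 390 acres = 1.578 × 10^6 m²
Δh = 55.1 ft = 16.79 m
ΔV = 1.29 acre-ft = 1591 m³
S = ΔV / (A × Δh) = 1591 m³ / (1.578 × 10^6 m² × 16.79 m) = 6.003 × 10^-5

S ≈ 6 × 10^-5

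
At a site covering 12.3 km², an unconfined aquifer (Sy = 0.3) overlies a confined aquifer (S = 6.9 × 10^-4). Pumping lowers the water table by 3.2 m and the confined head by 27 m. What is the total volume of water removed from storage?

ΔV ≈ 1.2 × 10^7 m³

A = 12.3 km² = 1.23 × 10^7 m²
Unconfined: ΔV_u = Sy × A × Δh_u = 0.3 × 1.23 × 10^7 × 3.2 = 1.181 × 10^7 m³
Confined: ΔV_c = S × A × Δh_c = 6.9 × 10^-4 × 1.23 × 10^7 × 27 = 2.291 × 10^5 m³
Total ΔV = 1.181 × 10^7 + 2.291 × 10^5 = 1.204 × 10^7 m³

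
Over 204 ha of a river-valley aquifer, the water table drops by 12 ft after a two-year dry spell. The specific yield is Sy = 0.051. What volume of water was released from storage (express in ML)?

A = 204 ha = 2.04 × 10^6 m²
Δh = 12 ft = 3.658 m
ΔV = Sy × A × Δh = 0.051 × 2.04 × 10^6 m² × 3.658 m = 3.805 × 10^5 m³
ΔV = 3.805 × 10^5 m³ = 380.5 ML

ΔV ≈ 381 ML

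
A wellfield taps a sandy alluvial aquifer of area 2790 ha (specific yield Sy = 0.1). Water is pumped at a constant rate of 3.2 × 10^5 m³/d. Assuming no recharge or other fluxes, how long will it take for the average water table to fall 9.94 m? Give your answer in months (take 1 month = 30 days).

A = 2790 ha = 2.79 × 10^7 m²
ΔV = Sy × A × Δh = 0.1 × 2.79 × 10^7 × 9.94 = 2.773 × 10^7 m³
t = ΔV / Q = 2.773 × 10^7 m³ / 3.2 × 10^5 m³/d = 86.66 d
t = 86.66 d ≈ 2.889 months

t ≈ 2.89 months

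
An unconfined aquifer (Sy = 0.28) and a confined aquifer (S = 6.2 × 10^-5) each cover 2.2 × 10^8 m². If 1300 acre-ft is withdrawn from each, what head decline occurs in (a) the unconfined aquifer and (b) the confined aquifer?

ΔV = 1300 acre-ft = 1.604 × 10^6 m³
Unconfined: Δh_u = ΔV/(Sy·A) = 1.604 × 10^6/(0.28 × 2.2 × 10^8) = 0.02603 m
Confined: Δh_c = ΔV/(S·A) = 1.604 × 10^6/(6.2 × 10^-5 × 2.2 × 10^8) = 117.6 m

Δh_u ≈ 0.026 m; Δh_c ≈ 118 m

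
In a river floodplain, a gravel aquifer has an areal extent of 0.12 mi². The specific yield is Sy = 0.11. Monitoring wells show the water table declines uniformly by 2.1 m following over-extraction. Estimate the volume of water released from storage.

A = 0.12 mi² = 3.108 × 10^5 m²
ΔV = Sy × A × Δh = 0.11 × 3.108 × 10^5 m² × 2.1 m = 71790 m³

ΔV ≈ 71800 m³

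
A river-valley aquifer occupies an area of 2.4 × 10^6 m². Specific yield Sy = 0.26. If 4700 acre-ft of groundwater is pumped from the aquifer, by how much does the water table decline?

Δh ≈ 9.29 m

ΔV = 4700 acre-ft = 5.797 × 10^6 m³
Δh = ΔV / (Sy × A) = 5.797 × 10^6 m³ / (0.26 × 2.4 × 10^6 m²) = 9.291 m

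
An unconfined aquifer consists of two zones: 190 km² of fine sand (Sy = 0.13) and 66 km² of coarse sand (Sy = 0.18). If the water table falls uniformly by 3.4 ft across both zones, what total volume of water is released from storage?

A₁ = 190 km² = 1.9 × 10^8 m²; A₂ = 66 km² = 6.6 × 10^7 m²
Δh = 3.4 ft = 1.036 m
ΔV₁ = 0.13 × 1.9 × 10^8 × 1.036 = 2.56 × 10^7 m³
ΔV₂ = 0.18 × 6.6 × 10^7 × 1.036 = 1.231 × 10^7 m³
ΔV = ΔV₁ + ΔV₂ = 3.791 × 10^7 m³

ΔV ≈ 3.79 × 10^7 m³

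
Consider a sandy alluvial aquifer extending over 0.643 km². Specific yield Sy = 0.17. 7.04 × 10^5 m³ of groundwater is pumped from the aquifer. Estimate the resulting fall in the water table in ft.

A = 0.643 km² = 6.43 × 10^5 m²
Δh = ΔV / (Sy × A) = 7.04 × 10^5 m³ / (0.17 × 6.43 × 10^5 m²) = 6.44 m
Δh = 6.44 m = 21.13 ft

Δh ≈ 21.1 ft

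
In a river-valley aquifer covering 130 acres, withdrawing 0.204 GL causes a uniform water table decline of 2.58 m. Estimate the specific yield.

A = 130 acres = 5.261 × 10^5 m²
ΔV = 0.204 GL = 2.04 × 10^5 m³
Sy = ΔV / (A × Δh) = 2.04 × 10^5 m³ / (5.261 × 10^5 m² × 2.58 m) = 0.1503

Sy ≈ 0.15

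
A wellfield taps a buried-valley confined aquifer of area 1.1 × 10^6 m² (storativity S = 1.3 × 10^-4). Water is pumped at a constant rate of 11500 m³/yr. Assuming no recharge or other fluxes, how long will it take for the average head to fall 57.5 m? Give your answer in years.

ΔV = S × A × Δh = 1.3 × 10^-4 × 1.1 × 10^6 × 57.5 = 8222 m³
Q = 11500 m³/yr = 31.51 m³/d
t = ΔV / Q = 8222 m³ / 31.51 m³/d = 261 d
t = 261 d ≈ 0.715 years

t ≈ 0.715 years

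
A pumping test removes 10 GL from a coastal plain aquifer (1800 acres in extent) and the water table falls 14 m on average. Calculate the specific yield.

A = 1800 acres = 7.284 × 10^6 m²
ΔV = 10 GL = 1 × 10^7 m³
Sy = ΔV / (A × Δh) = 1 × 10^7 m³ / (7.284 × 10^6 m² × 14 m) = 0.09806

Sy ≈ 0.098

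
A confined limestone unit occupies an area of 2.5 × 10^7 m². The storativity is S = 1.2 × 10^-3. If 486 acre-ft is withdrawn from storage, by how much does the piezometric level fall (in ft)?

Δh ≈ 65.6 ft

ΔV = 486 acre-ft = 5.995 × 10^5 m³
Δh = ΔV / (S × A) = 5.995 × 10^5 m³ / (0.0012 × 2.5 × 10^7 m²) = 19.98 m
Δh = 19.98 m = 65.56 ft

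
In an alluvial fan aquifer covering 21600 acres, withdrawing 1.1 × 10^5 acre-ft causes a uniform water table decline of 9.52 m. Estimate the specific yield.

A = 21600 acres = 8.741 × 10^7 m²
ΔV = 1.1 × 10^5 acre-ft = 1.357 × 10^8 m³
Sy = ΔV / (A × Δh) = 1.357 × 10^8 m³ / (8.741 × 10^7 m² × 9.52 m) = 0.163

Sy ≈ 0.16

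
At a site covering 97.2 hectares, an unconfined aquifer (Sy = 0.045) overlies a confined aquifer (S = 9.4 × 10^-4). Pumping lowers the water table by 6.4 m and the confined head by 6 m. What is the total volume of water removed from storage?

ΔV ≈ 2.85 × 10^5 m³

A = 97.2 hectares = 9.72 × 10^5 m²
Unconfined: ΔV_u = Sy × A × Δh_u = 0.045 × 9.72 × 10^5 × 6.4 = 2.799 × 10^5 m³
Confined: ΔV_c = S × A × Δh_c = 9.4 × 10^-4 × 9.72 × 10^5 × 6 = 5482 m³
Total ΔV = 2.799 × 10^5 + 5482 = 2.854 × 10^5 m³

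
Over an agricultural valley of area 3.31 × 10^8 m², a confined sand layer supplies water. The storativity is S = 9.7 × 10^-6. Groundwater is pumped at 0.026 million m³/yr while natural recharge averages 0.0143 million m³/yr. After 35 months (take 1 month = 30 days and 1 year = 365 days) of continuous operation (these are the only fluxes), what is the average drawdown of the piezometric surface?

Net abstraction = 0.026 − 0.0143 = 0.0117 million m³/yr
Q_net = 0.0117 million m³/yr = 32.05 m³/d
t = 35 months = 1050 d
ΔV = Q × t = 32.05 m³/d × 1050 d = 33660 m³
Δh = ΔV / (S × A) = 33660 / (9.7 × 10^-6 × 3.31 × 10^8) = 10.48 m

Δh ≈ 10.5 m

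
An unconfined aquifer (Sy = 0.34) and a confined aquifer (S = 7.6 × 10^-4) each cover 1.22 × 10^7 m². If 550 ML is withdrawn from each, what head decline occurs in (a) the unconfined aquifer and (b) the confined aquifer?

Δh_u ≈ 0.133 m; Δh_c ≈ 59.3 m

ΔV = 550 ML = 5.5 × 10^5 m³
Unconfined: Δh_u = ΔV/(Sy·A) = 5.5 × 10^5/(0.34 × 1.22 × 10^7) = 0.1326 m
Confined: Δh_c = ΔV/(S·A) = 5.5 × 10^5/(7.6 × 10^-4 × 1.22 × 10^7) = 59.32 m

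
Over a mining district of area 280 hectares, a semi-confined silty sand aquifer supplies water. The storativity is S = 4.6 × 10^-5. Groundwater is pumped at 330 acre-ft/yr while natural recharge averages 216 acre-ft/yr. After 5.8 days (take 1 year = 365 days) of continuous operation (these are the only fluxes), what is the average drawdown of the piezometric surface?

Δh ≈ 17.3 m

A = 280 hectares = 2.8 × 10^6 m²
Net abstraction = 330 − 216 = 114 acre-ft/yr
Q_net = 114 acre-ft/yr = 385.3 m³/d
ΔV = Q × t = 385.3 m³/d × 5.8 d = 2234 m³
Δh = ΔV / (S × A) = 2234 / (4.6 × 10^-5 × 2.8 × 10^6) = 17.35 m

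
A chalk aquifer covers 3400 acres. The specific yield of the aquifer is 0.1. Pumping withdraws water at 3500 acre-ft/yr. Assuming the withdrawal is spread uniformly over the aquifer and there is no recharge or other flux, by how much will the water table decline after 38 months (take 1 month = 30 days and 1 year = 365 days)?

A = 3400 acres = 1.376 × 10^7 m²
Q = 3500 acre-ft/yr = 11830 m³/d
t = 38 months = 1140 d
ΔV = Q × t = 11830 m³/d × 1140 d = 1.348 × 10^7 m³
Δh = ΔV / (Sy × A) = 1.348 × 10^7 / (0.1 × 1.376 × 10^7) = 9.8 m

Δh ≈ 9.8 m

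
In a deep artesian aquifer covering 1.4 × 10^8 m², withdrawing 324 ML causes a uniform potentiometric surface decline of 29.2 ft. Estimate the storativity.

Δh = 29.2 ft = 8.9 m
ΔV = 324 ML = 3.24 × 10^5 m³
S = ΔV / (A × Δh) = 3.24 × 10^5 m³ / (1.4 × 10^8 m² × 8.9 m) = 2.6 × 10^-4

S ≈ 2.6 × 10^-4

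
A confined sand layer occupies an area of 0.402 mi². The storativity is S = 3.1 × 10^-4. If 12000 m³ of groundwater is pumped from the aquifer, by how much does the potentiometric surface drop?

Δh ≈ 37.2 m

A = 0.402 mi² = 1.041 × 10^6 m²
Δh = ΔV / (S × A) = 12000 m³ / (3.1 × 10^-4 × 1.041 × 10^6 m²) = 37.18 m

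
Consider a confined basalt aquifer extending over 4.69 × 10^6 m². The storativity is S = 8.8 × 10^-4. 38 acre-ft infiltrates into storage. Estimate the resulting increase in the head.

ΔV = 38 acre-ft = 46870 m³
Δh = ΔV / (S × A) = 46870 m³ / (8.8 × 10^-4 × 4.69 × 10^6 m²) = 11.36 m

Δh ≈ 11.4 m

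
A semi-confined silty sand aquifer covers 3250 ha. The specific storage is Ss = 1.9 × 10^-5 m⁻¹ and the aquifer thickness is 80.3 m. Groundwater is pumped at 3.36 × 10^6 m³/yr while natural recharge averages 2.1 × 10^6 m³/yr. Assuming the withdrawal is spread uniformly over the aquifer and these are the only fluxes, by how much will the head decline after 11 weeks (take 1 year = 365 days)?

S = Ss × b = 1.9 × 10^-5 m⁻¹ × 80.3 m = 1.526 × 10^-3
A = 3250 ha = 3.25 × 10^7 m²
Net abstraction = 3.36 × 10^6 − 2.1 × 10^6 = 1.26 × 10^6 m³/yr
Q_net = 1.26 × 10^6 m³/yr = 3452 m³/d
t = 11 weeks = 77 d
ΔV = Q × t = 3452 m³/d × 77 d = 2.658 × 10^5 m³
Δh = ΔV / (S × A) = 2.658 × 10^5 / (0.001526 × 3.25 × 10^7) = 5.361 m

Δh ≈ 5.36 m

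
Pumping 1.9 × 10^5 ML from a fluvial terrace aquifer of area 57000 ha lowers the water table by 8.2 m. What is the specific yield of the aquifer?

Sy ≈ 0.041

A = 57000 ha = 5.7 × 10^8 m²
ΔV = 1.9 × 10^5 ML = 1.9 × 10^8 m³
Sy = ΔV / (A × Δh) = 1.9 × 10^8 m³ / (5.7 × 10^8 m² × 8.2 m) = 0.04065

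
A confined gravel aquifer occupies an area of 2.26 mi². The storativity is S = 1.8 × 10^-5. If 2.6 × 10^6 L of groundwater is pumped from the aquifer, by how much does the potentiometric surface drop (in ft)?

Δh ≈ 81 ft

A = 2.26 mi² = 5.853 × 10^6 m²
ΔV = 2.6 × 10^6 L = 2600 m³
Δh = ΔV / (S × A) = 2600 m³ / (1.8 × 10^-5 × 5.853 × 10^6 m²) = 24.68 m
Δh = 24.68 m = 80.96 ft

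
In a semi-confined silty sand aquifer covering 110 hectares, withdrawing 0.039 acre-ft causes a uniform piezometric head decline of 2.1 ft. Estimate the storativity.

A = 110 hectares = 1.1 × 10^6 m²
Δh = 2.1 ft = 0.6401 m
ΔV = 0.039 acre-ft = 48.11 m³
S = ΔV / (A × Δh) = 48.11 m³ / (1.1 × 10^6 m² × 0.6401 m) = 6.832 × 10^-5

S ≈ 6.8 × 10^-5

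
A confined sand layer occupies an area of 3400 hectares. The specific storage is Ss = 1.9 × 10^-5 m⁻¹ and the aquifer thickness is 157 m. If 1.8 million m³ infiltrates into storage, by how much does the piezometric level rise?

S = Ss × b = 1.9 × 10^-5 m⁻¹ × 157 m = 2.983 × 10^-3
A = 3400 hectares = 3.4 × 10^7 m²
ΔV = 1.8 million m³ = 1.8 × 10^6 m³
Δh = ΔV / (S × A) = 1.8 × 10^6 m³ / (0.002983 × 3.4 × 10^7 m²) = 17.75 m

Δh ≈ 17.7 m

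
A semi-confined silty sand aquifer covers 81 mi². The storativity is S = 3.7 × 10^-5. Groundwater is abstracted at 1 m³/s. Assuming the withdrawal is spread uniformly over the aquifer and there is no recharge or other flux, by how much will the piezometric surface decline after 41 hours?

Δh ≈ 19 m

A = 81 mi² = 2.098 × 10^8 m²
Q = 1 m³/s = 86400 m³/d
t = 41 hours = 1.708 d
ΔV = Q × t = 86400 m³/d × 1.708 d = 1.476 × 10^5 m³
Δh = ΔV / (S × A) = 1.476 × 10^5 / (3.7 × 10^-5 × 2.098 × 10^8) = 19.02 m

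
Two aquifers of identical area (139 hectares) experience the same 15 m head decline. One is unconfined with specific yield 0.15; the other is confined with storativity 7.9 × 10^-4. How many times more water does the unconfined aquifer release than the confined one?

ΔV_u / ΔV_c ≈ 190

A = 139 hectares = 1.39 × 10^6 m²
Unconfined: ΔV_u = Sy × A × Δh = 0.15 × 1.39 × 10^6 × 15 = 3.127 × 10^6 m³
Confined: ΔV_c = S × A × Δh = 7.9 × 10^-4 × 1.39 × 10^6 × 15 = 16470 m³
Ratio = ΔV_u / ΔV_c = Sy / S = 0.15 / 7.9 × 10^-4 = 189.9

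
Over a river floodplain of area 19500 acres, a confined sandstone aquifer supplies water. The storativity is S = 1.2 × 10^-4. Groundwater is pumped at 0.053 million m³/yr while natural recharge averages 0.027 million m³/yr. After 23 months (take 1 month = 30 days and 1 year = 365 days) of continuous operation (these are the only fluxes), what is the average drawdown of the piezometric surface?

Δh ≈ 5.19 m

A = 19500 acres = 7.891 × 10^7 m²
Net abstraction = 0.053 − 0.027 = 0.026 million m³/yr
Q_net = 0.026 million m³/yr = 71.23 m³/d
t = 23 months = 690 d
ΔV = Q × t = 71.23 m³/d × 690 d = 49150 m³
Δh = ΔV / (S × A) = 49150 / (1.2 × 10^-4 × 7.891 × 10^7) = 5.19 m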